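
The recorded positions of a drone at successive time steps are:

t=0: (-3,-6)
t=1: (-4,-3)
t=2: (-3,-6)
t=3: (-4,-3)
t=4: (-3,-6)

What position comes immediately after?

(-4,-3)

Step-to-step displacements: (-1,+3), (+1,-3), (-1,+3), (+1,-3); each is -1× the previous.
step 5: (-3,-6) + (-1,+3) → (-4,-3)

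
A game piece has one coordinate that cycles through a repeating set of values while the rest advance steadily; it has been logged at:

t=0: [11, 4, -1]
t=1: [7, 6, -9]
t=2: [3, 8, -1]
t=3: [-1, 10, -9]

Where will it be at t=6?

[-13, 16, -1]

First: linear, -4 per step → -13 at step 6.
Second: linear, +2 per step → 16 at step 6.
Third: cycles through -1, -9 every 2 steps. Step 6 lands at position 0 of the cycle → -1.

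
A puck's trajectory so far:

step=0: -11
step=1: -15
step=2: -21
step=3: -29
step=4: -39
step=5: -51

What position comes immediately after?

-65

First differences are -4, -6, -8, -10, -12; their common second difference is -2 (constant acceleration).
step 6: -51 − 14 → -65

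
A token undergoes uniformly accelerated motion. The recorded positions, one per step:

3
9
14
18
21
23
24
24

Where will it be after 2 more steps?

21

First differences are +6, +5, +4, +3, +2, +1, +0; their common second difference is -1 (constant acceleration).
step 8: 24 − 1 → 23
step 9: 23 − 2 → 21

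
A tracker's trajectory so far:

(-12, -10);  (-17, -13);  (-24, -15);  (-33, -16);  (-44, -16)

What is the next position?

(-57, -15)

Successive displacements: (-5, -3), (-7, -2), (-9, -1), (-11, +0) — each changes by (-2, +1).
step 5: (-44, -16) + (-13, +1) → (-57, -15)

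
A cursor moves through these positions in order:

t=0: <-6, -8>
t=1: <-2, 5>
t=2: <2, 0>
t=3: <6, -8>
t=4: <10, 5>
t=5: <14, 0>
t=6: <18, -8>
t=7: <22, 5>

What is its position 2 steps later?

The first coordinate changes by +4 each step, so at step 9 it is -6 + 9·(4) = 30.
The second coordinate repeats the cycle [-8, 5, 0] with period 3; step 9 mod 3 = 0, giving -8.

<30, -8>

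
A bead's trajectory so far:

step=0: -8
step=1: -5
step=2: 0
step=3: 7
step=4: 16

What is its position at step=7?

55

Taking differences between consecutive positions: +3, +5, +7, +9. These grow by +2 each step.
step 5: 16 + 11 → 27
step 6: 27 + 13 → 40
step 7: 40 + 15 → 55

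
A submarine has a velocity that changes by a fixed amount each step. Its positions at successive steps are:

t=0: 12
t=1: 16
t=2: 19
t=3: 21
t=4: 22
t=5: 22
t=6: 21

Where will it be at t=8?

16

First differences are +4, +3, +2, +1, +0, -1; their common second difference is -1 (constant acceleration).
step 7: 21 − 2 → 19
step 8: 19 − 3 → 16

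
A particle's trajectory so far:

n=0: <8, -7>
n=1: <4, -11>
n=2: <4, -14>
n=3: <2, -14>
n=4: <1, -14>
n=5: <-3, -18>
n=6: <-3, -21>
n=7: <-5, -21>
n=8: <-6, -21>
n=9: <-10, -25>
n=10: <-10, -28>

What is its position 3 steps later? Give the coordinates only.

<-17, -32>

Step-to-step displacements: <-4, -4>, <+0, -3>, <-2, +0>, <-1, +0>, <-4, -4>, <+0, -3>, <-2, +0>, <-1, +0>, <-4, -4>, <+0, -3> — a repeating cycle of length 4.
step 11: apply <-2, +0> → <-12, -28>
step 12: apply <-1, +0> → <-13, -28>
step 13: apply <-4, -4> → <-17, -32>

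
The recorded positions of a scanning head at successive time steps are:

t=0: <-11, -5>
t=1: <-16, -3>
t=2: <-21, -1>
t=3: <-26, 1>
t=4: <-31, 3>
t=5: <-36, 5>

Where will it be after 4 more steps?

<-56, 13>

The position changes by <-5, +2> every step.
step 6: <-36, 5> + <-5, +2> → <-41, 7>
step 7: <-41, 7> + <-5, +2> → <-46, 9>
step 8: <-46, 9> + <-5, +2> → <-51, 11>
step 9: <-51, 11> + <-5, +2> → <-56, 13>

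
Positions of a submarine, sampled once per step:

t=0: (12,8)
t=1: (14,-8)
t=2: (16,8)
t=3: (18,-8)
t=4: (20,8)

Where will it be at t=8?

First: linear, +2 per step → 28 at step 8.
Second: cycles through 8, -8 every 2 steps. Step 8 lands at position 0 of the cycle → 8.

(28,8)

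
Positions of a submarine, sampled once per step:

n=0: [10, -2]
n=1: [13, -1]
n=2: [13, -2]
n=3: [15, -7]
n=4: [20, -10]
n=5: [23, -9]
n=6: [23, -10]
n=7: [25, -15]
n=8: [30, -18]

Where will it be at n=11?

[35, -23]

Step-to-step displacements: [+3, +1], [+0, -1], [+2, -5], [+5, -3], [+3, +1], [+0, -1], [+2, -5], [+5, -3] — a repeating cycle of length 4.
step 9: apply [+3, +1] → [33, -17]
step 10: apply [+0, -1] → [33, -18]
step 11: apply [+2, -5] → [35, -23]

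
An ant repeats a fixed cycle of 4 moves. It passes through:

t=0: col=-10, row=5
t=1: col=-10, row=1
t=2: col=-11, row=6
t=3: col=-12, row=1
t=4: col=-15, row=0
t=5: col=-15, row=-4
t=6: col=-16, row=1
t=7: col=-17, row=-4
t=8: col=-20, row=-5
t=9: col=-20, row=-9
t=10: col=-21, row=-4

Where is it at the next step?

The moves between consecutive positions are (+0,-4), (-1,+5), (-1,-5), (-3,-1), (+0,-4), (-1,+5), (-1,-5), (-3,-1), (+0,-4), (-1,+5); they repeat the 4-cycle [(+0,-4), (-1,+5), (-1,-5), (-3,-1)].
step 11: apply (-1,-5) → col=-22, row=-9

col=-22, row=-9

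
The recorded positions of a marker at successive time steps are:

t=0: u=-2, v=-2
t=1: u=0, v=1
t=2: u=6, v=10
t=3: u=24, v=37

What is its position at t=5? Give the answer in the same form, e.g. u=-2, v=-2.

u=240, v=361

Step-to-step displacements: (+2, +3), (+6, +9), (+18, +27); each is 3× the previous.
step 4: u=24, v=37 + (+54, +81) → u=78, v=118
step 5: u=78, v=118 + (+162, +243) → u=240, v=361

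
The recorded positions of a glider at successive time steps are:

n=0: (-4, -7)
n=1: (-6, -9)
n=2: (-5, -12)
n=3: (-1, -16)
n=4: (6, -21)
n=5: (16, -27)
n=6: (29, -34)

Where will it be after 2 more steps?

(64, -51)

Taking differences between consecutive positions: (-2, -2), (+1, -3), (+4, -4), (+7, -5), (+10, -6), (+13, -7). These grow by (+3, -1) each step.
step 7: (29, -34) + (+16, -8) → (45, -42)
step 8: (45, -42) + (+19, -9) → (64, -51)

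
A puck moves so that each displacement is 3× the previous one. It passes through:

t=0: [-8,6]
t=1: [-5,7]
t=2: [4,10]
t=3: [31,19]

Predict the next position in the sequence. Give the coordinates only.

Consecutive displacements [+3,+1], [+9,+3], [+27,+9] scale by a factor of 3 each step.
step 4: [31,19] + [+81,+27] → [112,46]

[112,46]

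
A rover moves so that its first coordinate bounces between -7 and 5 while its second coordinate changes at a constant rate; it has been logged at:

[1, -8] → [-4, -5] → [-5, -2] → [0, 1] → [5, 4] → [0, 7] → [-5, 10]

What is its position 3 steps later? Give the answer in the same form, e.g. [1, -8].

[4, 19]

The first coordinate travels 5 per step and bounces off the walls at -7 and 5.
  step 7: -5 → -4
  step 8: -4 → 1
  step 9: 1 → 4
The second coordinate changes by +3 each step: at step 9 it is 19.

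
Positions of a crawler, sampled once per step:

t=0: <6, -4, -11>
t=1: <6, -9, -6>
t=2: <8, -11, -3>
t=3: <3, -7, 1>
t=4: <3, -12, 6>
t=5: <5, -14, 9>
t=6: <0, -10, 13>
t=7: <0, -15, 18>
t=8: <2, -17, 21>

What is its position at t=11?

Differencing gives <+0, -5, +5>, <+2, -2, +3>, <-5, +4, +4>, <+0, -5, +5>, <+2, -2, +3>, <-5, +4, +4>, <+0, -5, +5>, <+2, -2, +3>. This is the pattern <+0, -5, +5>, <+2, -2, +3>, <-5, +4, +4> repeated.
step 9: apply <-5, +4, +4> → <-3, -13, 25>
step 10: apply <+0, -5, +5> → <-3, -18, 30>
step 11: apply <+2, -2, +3> → <-1, -20, 33>

<-1, -20, 33>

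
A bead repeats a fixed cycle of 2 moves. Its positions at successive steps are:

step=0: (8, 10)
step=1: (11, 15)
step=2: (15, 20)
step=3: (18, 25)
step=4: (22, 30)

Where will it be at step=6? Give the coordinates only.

(29, 40)

The moves between consecutive positions are (+3, +5), (+4, +5), (+3, +5), (+4, +5); they repeat the 2-cycle [(+3, +5), (+4, +5)].
step 5: apply (+3, +5) → (25, 35)
step 6: apply (+4, +5) → (29, 40)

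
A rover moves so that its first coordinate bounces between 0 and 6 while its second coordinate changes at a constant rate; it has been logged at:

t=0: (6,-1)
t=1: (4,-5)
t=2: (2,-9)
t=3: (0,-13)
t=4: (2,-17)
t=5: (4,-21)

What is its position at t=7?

(4,-29)

The first coordinate reflects between 0 and 6, moving 2 per step.
  step 6: 4 → 6
  step 7: 6 → 4
The second coordinate changes by -4 each step: at step 7 it is -29.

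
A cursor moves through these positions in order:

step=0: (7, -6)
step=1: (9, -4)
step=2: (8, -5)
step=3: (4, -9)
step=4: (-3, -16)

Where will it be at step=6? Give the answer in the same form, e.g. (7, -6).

(-26, -39)

Taking differences between consecutive positions: (+2, +2), (-1, -1), (-4, -4), (-7, -7). These grow by (-3, -3) each step.
step 5: (-3, -16) + (-10, -10) → (-13, -26)
step 6: (-13, -26) + (-13, -13) → (-26, -39)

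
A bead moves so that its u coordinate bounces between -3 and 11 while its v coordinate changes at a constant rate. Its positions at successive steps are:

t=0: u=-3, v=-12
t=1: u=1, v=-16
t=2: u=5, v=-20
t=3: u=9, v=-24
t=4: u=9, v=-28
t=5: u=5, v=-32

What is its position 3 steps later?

The u coordinate reflects between -3 and 11, moving 4 per step.
  step 6: 5 → 1
  step 7: 1 → -3
  step 8: -3 → 1
The v coordinate changes by -4 each step: at step 8 it is -44.

u=1, v=-44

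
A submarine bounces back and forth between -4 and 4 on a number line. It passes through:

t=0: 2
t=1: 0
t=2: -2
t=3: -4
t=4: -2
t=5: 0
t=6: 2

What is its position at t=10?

-2

The value travels 2 per step and bounces off the walls at -4 and 4.
  step 7: 2 → 4
  step 8: 4 → 2
  step 9: 2 → 0
  step 10: 0 → -2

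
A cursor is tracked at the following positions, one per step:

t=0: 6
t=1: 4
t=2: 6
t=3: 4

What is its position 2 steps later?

4

Step-to-step displacements: -2, +2, -2; each is -1× the previous.
step 4: 4 + 2 → 6
step 5: 6 − 2 → 4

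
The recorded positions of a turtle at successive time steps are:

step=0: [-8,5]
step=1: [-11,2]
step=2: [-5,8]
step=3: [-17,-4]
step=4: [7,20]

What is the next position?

The jumps are [-3,-3], [+6,+6], [-12,-12], [+24,+24] — a geometric progression with ratio -2.
step 5: [7,20] + [-48,-48] → [-41,-28]

[-41,-28]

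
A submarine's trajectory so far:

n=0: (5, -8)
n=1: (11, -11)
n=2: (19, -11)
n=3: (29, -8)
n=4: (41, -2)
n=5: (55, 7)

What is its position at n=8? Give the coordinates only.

(109, 52)

Successive displacements: (+6, -3), (+8, +0), (+10, +3), (+12, +6), (+14, +9) — each changes by (+2, +3).
step 6: (55, 7) + (+16, +12) → (71, 19)
step 7: (71, 19) + (+18, +15) → (89, 34)
step 8: (89, 34) + (+20, +18) → (109, 52)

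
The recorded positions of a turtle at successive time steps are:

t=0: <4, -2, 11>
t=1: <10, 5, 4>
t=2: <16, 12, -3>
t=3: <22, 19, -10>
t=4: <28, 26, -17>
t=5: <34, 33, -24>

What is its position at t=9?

<58, 61, -52>

The position changes by <+6, +7, -7> every step.
step 6: <34, 33, -24> + <+6, +7, -7> → <40, 40, -31>
step 7: <40, 40, -31> + <+6, +7, -7> → <46, 47, -38>
step 8: <46, 47, -38> + <+6, +7, -7> → <52, 54, -45>
step 9: <52, 54, -45> + <+6, +7, -7> → <58, 61, -52>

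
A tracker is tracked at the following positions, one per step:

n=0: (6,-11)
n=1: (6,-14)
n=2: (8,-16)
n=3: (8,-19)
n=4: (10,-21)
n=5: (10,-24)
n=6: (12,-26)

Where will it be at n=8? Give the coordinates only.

Differencing gives (+0,-3), (+2,-2), (+0,-3), (+2,-2), (+0,-3), (+2,-2). This is the pattern (+0,-3), (+2,-2) repeated.
step 7: apply (+0,-3) → (12,-29)
step 8: apply (+2,-2) → (14,-31)

(14,-31)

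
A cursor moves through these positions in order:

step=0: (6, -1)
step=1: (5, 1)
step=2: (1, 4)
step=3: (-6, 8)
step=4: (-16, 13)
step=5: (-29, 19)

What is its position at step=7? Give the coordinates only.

Taking differences between consecutive positions: (-1, +2), (-4, +3), (-7, +4), (-10, +5), (-13, +6). These grow by (-3, +1) each step.
step 6: (-29, 19) + (-16, +7) → (-45, 26)
step 7: (-45, 26) + (-19, +8) → (-64, 34)

(-64, 34)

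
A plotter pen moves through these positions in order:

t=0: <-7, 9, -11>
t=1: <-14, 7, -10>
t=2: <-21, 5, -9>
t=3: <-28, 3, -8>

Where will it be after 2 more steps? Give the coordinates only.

<-42, -1, -6>

The position changes by <-7, -2, +1> every step.
step 4: <-28, 3, -8> + <-7, -2, +1> → <-35, 1, -7>
step 5: <-35, 1, -7> + <-7, -2, +1> → <-42, -1, -6>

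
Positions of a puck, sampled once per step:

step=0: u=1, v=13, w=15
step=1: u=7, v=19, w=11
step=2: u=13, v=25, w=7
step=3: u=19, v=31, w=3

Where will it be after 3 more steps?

u=37, v=49, w=-9

Constant displacement of (+6, +6, -4) per step.
step 4: u=19, v=31, w=3 + (+6, +6, -4) → u=25, v=37, w=-1
step 5: u=25, v=37, w=-1 + (+6, +6, -4) → u=31, v=43, w=-5
step 6: u=31, v=43, w=-5 + (+6, +6, -4) → u=37, v=49, w=-9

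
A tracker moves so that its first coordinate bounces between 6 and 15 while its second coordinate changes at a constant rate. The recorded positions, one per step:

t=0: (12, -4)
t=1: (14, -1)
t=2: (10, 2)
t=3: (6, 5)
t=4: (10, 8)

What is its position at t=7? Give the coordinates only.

The first coordinate reflects between 6 and 15, moving 4 per step.
  step 5: 10 → 14
  step 6: 14 → 12
  step 7: 12 → 8
The second coordinate changes by +3 each step: at step 7 it is 17.

(8, 17)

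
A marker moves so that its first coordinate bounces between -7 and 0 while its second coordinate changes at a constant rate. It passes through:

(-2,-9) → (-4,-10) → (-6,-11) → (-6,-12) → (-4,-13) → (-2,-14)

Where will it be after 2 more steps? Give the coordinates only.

The first coordinate reflects between -7 and 0, moving 2 per step.
  step 6: -2 → 0
  step 7: 0 → -2
The second coordinate changes by -1 each step: at step 7 it is -16.

(-2,-16)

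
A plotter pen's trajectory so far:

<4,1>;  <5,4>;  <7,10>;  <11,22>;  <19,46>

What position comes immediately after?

<35,94>

The jumps are <+1,+3>, <+2,+6>, <+4,+12>, <+8,+24> — a geometric progression with ratio 2.
step 5: <19,46> + <+16,+48> → <35,94>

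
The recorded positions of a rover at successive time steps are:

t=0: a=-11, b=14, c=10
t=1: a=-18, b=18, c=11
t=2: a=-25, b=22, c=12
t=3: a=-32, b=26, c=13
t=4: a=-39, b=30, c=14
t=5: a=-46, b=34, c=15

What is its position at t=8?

a=-67, b=46, c=18

The position changes by (-7,+4,+1) every step.
step 6: a=-46, b=34, c=15 + (-7,+4,+1) → a=-53, b=38, c=16
step 7: a=-53, b=38, c=16 + (-7,+4,+1) → a=-60, b=42, c=17
step 8: a=-60, b=42, c=17 + (-7,+4,+1) → a=-67, b=46, c=18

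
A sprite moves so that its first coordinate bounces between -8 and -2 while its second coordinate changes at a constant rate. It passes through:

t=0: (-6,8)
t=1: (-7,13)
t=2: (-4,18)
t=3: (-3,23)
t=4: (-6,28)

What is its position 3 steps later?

(-3,43)

The first coordinate reflects between -8 and -2, moving 3 per step.
  step 5: -6 → -7
  step 6: -7 → -4
  step 7: -4 → -3
The second coordinate changes by +5 each step: at step 7 it is 43.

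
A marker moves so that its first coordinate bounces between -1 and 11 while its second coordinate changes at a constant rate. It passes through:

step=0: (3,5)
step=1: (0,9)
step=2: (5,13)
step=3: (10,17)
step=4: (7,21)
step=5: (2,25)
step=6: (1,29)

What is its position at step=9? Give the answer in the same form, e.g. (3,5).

The first coordinate reflects between -1 and 11, moving 5 per step.
  step 7: 1 → 6
  step 8: 6 → 11
  step 9: 11 → 6
The second coordinate changes by +4 each step: at step 9 it is 41.

(6,41)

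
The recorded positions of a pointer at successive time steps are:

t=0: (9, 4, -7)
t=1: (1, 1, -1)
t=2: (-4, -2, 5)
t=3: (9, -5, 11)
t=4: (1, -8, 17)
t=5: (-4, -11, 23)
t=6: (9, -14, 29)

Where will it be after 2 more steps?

(-4, -20, 41)

The first coordinate repeats the cycle [9, 1, -4] with period 3; step 8 mod 3 = 2, giving -4.
The second coordinate changes by -3 each step, so at step 8 it is 4 + 8·(-3) = -20.
The third coordinate changes by +6 each step, so at step 8 it is -7 + 8·(6) = 41.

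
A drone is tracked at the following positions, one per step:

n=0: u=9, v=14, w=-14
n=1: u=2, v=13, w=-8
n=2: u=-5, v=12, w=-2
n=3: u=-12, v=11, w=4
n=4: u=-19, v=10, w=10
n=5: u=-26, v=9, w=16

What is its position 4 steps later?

Each step adds (-7,-1,+6) to the position.
step 6: u=-26, v=9, w=16 + (-7,-1,+6) → u=-33, v=8, w=22
step 7: u=-33, v=8, w=22 + (-7,-1,+6) → u=-40, v=7, w=28
step 8: u=-40, v=7, w=28 + (-7,-1,+6) → u=-47, v=6, w=34
step 9: u=-47, v=6, w=34 + (-7,-1,+6) → u=-54, v=5, w=40

u=-54, v=5, w=40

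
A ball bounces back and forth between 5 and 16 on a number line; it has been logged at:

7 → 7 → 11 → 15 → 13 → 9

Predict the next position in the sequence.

5

The value travels 4 per step and bounces off the walls at 5 and 16.
  step 6: 9 → 5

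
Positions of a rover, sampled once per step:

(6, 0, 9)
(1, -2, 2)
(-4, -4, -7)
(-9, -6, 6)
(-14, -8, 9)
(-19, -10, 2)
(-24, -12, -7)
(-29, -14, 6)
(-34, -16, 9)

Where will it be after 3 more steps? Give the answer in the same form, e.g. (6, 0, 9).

First: linear, -5 per step → -49 at step 11.
Second: linear, -2 per step → -22 at step 11.
Third: cycles through 9, 2, -7, 6 every 4 steps. Step 11 lands at position 3 of the cycle → 6.

(-49, -22, 6)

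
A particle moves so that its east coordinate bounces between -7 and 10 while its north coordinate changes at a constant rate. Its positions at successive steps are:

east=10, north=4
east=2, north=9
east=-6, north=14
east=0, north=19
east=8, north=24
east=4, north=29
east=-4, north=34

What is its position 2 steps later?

east=6, north=44

The east coordinate reflects between -7 and 10, moving 8 per step.
  step 7: -4 → -2
  step 8: -2 → 6
The north coordinate changes by +5 each step: at step 8 it is 44.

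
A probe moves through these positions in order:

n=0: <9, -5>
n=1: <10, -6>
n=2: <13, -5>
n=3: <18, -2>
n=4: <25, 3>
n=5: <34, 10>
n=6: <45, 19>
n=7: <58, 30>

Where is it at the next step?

First differences are <+1, -1>, <+3, +1>, <+5, +3>, <+7, +5>, <+9, +7>, <+11, +9>, <+13, +11>; their common second difference is <+2, +2> (constant acceleration).
step 8: <58, 30> + <+15, +13> → <73, 43>

<73, 43>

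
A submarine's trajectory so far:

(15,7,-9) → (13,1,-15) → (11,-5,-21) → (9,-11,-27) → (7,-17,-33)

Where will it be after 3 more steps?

(1,-35,-51)

The position changes by (-2,-6,-6) every step.
step 5: (7,-17,-33) + (-2,-6,-6) → (5,-23,-39)
step 6: (5,-23,-39) + (-2,-6,-6) → (3,-29,-45)
step 7: (3,-29,-45) + (-2,-6,-6) → (1,-35,-51)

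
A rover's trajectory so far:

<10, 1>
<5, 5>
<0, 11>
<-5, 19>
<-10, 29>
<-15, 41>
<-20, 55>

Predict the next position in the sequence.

First differences are <-5, +4>, <-5, +6>, <-5, +8>, <-5, +10>, <-5, +12>, <-5, +14>; their common second difference is <+0, +2> (constant acceleration).
step 7: <-20, 55> + <-5, +16> → <-25, 71>

<-25, 71>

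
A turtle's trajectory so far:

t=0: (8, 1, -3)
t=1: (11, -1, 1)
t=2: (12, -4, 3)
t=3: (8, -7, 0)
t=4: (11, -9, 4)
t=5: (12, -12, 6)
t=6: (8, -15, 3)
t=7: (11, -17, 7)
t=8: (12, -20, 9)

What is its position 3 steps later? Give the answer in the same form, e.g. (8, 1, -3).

(12, -28, 12)

Step-to-step displacements: (+3, -2, +4), (+1, -3, +2), (-4, -3, -3), (+3, -2, +4), (+1, -3, +2), (-4, -3, -3), (+3, -2, +4), (+1, -3, +2) — a repeating cycle of length 3.
step 9: apply (-4, -3, -3) → (8, -23, 6)
step 10: apply (+3, -2, +4) → (11, -25, 10)
step 11: apply (+1, -3, +2) → (12, -28, 12)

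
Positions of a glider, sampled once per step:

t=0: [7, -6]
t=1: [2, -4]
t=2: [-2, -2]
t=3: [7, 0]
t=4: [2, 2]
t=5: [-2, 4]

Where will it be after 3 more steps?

[-2, 10]

The first coordinate repeats the cycle [7, 2, -2] with period 3; step 8 mod 3 = 2, giving -2.
The second coordinate changes by +2 each step, so at step 8 it is -6 + 8·(2) = 10.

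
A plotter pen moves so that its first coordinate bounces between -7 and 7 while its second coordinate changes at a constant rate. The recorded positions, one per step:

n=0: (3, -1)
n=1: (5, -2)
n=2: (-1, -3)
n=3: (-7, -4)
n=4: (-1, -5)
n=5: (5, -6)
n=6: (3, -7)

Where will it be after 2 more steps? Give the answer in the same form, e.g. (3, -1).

The first coordinate travels 6 per step and bounces off the walls at -7 and 7.
  step 7: 3 → -3
  step 8: -3 → -5
The second coordinate changes by -1 each step: at step 8 it is -9.

(-5, -9)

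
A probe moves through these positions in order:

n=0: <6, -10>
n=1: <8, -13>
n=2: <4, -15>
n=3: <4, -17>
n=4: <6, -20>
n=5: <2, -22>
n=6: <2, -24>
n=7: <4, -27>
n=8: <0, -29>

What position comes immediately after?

The moves between consecutive positions are <+2, -3>, <-4, -2>, <+0, -2>, <+2, -3>, <-4, -2>, <+0, -2>, <+2, -3>, <-4, -2>; they repeat the 3-cycle [<+2, -3>, <-4, -2>, <+0, -2>].
step 9: apply <+0, -2> → <0, -31>

<0, -31>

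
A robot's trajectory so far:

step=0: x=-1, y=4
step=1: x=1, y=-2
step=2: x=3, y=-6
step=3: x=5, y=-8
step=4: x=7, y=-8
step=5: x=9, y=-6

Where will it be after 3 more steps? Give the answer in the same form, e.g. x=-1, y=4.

x=15, y=12

Successive displacements: (+2,-6), (+2,-4), (+2,-2), (+2,+0), (+2,+2) — each changes by (+0,+2).
step 6: x=9, y=-6 + (+2,+4) → x=11, y=-2
step 7: x=11, y=-2 + (+2,+6) → x=13, y=4
step 8: x=13, y=4 + (+2,+8) → x=15, y=12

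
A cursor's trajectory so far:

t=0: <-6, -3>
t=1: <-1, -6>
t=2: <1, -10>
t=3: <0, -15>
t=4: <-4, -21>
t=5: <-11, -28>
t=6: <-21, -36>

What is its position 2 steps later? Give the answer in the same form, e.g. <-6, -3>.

First differences are <+5, -3>, <+2, -4>, <-1, -5>, <-4, -6>, <-7, -7>, <-10, -8>; their common second difference is <-3, -1> (constant acceleration).
step 7: <-21, -36> + <-13, -9> → <-34, -45>
step 8: <-34, -45> + <-16, -10> → <-50, -55>

<-50, -55>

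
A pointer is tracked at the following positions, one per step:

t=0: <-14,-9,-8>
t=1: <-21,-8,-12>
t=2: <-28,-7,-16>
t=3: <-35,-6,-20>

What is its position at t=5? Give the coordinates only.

<-49,-4,-28>

The position changes by <-7,+1,-4> every step.
step 4: <-35,-6,-20> + <-7,+1,-4> → <-42,-5,-24>
step 5: <-42,-5,-24> + <-7,+1,-4> → <-49,-4,-28>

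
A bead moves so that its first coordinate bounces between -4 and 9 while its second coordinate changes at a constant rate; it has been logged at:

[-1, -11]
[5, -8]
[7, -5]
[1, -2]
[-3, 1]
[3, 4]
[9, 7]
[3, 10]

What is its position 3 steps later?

The first coordinate travels 6 per step and bounces off the walls at -4 and 9.
  step 8: 3 → -3
  step 9: -3 → 1
  step 10: 1 → 7
The second coordinate changes by +3 each step: at step 10 it is 19.

[7, 19]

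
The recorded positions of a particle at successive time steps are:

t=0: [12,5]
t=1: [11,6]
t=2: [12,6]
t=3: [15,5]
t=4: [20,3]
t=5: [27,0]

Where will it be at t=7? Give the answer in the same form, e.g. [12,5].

[47,-9]

First differences are [-1,+1], [+1,+0], [+3,-1], [+5,-2], [+7,-3]; their common second difference is [+2,-1] (constant acceleration).
step 6: [27,0] + [+9,-4] → [36,-4]
step 7: [36,-4] + [+11,-5] → [47,-9]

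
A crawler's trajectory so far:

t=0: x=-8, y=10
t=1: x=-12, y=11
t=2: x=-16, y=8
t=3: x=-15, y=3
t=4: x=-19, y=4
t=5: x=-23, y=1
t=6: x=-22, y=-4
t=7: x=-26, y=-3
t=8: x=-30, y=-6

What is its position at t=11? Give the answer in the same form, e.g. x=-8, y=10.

Step-to-step displacements: (-4, +1), (-4, -3), (+1, -5), (-4, +1), (-4, -3), (+1, -5), (-4, +1), (-4, -3) — a repeating cycle of length 3.
step 9: apply (+1, -5) → x=-29, y=-11
step 10: apply (-4, +1) → x=-33, y=-10
step 11: apply (-4, -3) → x=-37, y=-13

x=-37, y=-13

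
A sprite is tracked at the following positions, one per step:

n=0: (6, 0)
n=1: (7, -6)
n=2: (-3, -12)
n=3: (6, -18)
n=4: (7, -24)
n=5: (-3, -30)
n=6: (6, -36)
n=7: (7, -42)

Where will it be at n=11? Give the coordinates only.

(-3, -66)

First: cycles through 6, 7, -3 every 3 steps. Step 11 lands at position 2 of the cycle → -3.
Second: linear, -6 per step → -66 at step 11.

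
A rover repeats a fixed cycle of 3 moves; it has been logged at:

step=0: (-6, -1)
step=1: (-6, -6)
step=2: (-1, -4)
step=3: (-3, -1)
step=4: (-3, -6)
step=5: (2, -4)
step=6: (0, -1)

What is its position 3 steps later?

(3, -1)

The moves between consecutive positions are (+0, -5), (+5, +2), (-2, +3), (+0, -5), (+5, +2), (-2, +3); they repeat the 3-cycle [(+0, -5), (+5, +2), (-2, +3)].
step 7: apply (+0, -5) → (0, -6)
step 8: apply (+5, +2) → (5, -4)
step 9: apply (-2, +3) → (3, -1)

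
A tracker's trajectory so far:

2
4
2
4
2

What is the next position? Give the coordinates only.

4

Consecutive displacements +2, -2, +2, -2 scale by a factor of -1 each step.
step 5: 2 + 2 → 4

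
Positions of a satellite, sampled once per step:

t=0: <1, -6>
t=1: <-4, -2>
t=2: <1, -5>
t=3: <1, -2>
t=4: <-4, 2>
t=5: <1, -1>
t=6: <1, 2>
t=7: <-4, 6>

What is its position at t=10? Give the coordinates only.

<-4, 10>

Step-to-step displacements: <-5, +4>, <+5, -3>, <+0, +3>, <-5, +4>, <+5, -3>, <+0, +3>, <-5, +4> — a repeating cycle of length 3.
step 8: apply <+5, -3> → <1, 3>
step 9: apply <+0, +3> → <1, 6>
step 10: apply <-5, +4> → <-4, 10>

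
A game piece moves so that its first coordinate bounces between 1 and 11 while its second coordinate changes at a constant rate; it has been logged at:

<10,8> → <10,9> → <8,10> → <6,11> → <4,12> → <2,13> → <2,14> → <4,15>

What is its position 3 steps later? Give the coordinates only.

<10,18>

The first coordinate reflects between 1 and 11, moving 2 per step.
  step 8: 4 → 6
  step 9: 6 → 8
  step 10: 8 → 10
The second coordinate changes by +1 each step: at step 10 it is 18.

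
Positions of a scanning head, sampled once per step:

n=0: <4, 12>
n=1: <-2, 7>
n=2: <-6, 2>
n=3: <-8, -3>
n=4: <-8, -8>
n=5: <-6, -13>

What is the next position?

<-2, -18>

Taking differences between consecutive positions: <-6, -5>, <-4, -5>, <-2, -5>, <+0, -5>, <+2, -5>. These grow by <+2, +0> each step.
step 6: <-6, -13> + <+4, -5> → <-2, -18>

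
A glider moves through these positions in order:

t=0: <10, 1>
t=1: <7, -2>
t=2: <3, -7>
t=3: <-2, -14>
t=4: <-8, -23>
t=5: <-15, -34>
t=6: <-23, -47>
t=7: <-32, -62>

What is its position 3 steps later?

<-65, -119>

Taking differences between consecutive positions: <-3, -3>, <-4, -5>, <-5, -7>, <-6, -9>, <-7, -11>, <-8, -13>, <-9, -15>. These grow by <-1, -2> each step.
step 8: <-32, -62> + <-10, -17> → <-42, -79>
step 9: <-42, -79> + <-11, -19> → <-53, -98>
step 10: <-53, -98> + <-12, -21> → <-65, -119>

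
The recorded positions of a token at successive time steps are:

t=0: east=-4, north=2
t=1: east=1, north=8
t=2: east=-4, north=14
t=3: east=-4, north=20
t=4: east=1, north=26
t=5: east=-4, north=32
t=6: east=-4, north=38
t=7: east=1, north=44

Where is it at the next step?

East: cycles through -4, 1, -4 every 3 steps. Step 8 lands at position 2 of the cycle → -4.
North: linear, +6 per step → 50 at step 8.

east=-4, north=50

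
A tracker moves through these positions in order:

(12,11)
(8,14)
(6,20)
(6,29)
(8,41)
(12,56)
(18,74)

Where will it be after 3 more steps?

(48,146)

Taking differences between consecutive positions: (-4,+3), (-2,+6), (+0,+9), (+2,+12), (+4,+15), (+6,+18). These grow by (+2,+3) each step.
step 7: (18,74) + (+8,+21) → (26,95)
step 8: (26,95) + (+10,+24) → (36,119)
step 9: (36,119) + (+12,+27) → (48,146)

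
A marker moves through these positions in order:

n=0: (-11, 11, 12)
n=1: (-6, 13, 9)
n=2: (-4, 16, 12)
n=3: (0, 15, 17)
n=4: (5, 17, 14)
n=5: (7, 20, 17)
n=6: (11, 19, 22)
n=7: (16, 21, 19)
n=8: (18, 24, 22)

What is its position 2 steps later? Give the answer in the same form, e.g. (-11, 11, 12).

Step-to-step displacements: (+5, +2, -3), (+2, +3, +3), (+4, -1, +5), (+5, +2, -3), (+2, +3, +3), (+4, -1, +5), (+5, +2, -3), (+2, +3, +3) — a repeating cycle of length 3.
step 9: apply (+4, -1, +5) → (22, 23, 27)
step 10: apply (+5, +2, -3) → (27, 25, 24)

(27, 25, 24)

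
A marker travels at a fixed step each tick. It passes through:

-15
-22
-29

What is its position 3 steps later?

Constant displacement of -7 per step.
step 3: -29 − 7 → -36
step 4: -36 − 7 → -43
step 5: -43 − 7 → -50

-50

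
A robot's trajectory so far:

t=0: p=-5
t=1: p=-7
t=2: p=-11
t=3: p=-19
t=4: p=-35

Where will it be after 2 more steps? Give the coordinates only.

The jumps are -2, -4, -8, -16 — a geometric progression with ratio 2.
step 5: -35 − 32 → p=-67
step 6: -67 − 64 → p=-131

p=-131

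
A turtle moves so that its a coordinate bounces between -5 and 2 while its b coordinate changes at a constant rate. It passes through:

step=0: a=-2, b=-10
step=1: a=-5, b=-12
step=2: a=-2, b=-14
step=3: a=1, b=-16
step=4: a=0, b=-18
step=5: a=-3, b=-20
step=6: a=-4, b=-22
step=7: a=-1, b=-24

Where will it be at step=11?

a=-3, b=-32

The a coordinate travels 3 per step and bounces off the walls at -5 and 2.
  step 8: -1 → 2
  step 9: 2 → -1
  step 10: -1 → -4
  step 11: -4 → -3
The b coordinate changes by -2 each step: at step 11 it is -32.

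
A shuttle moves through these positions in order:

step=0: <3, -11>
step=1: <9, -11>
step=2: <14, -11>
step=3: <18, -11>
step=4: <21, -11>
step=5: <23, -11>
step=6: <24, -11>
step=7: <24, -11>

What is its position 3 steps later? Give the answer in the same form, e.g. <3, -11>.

<18, -11>

Taking differences between consecutive positions: <+6, +0>, <+5, +0>, <+4, +0>, <+3, +0>, <+2, +0>, <+1, +0>, <+0, +0>. These grow by <-1, +0> each step.
step 8: <24, -11> + <-1, +0> → <23, -11>
step 9: <23, -11> + <-2, +0> → <21, -11>
step 10: <21, -11> + <-3, +0> → <18, -11>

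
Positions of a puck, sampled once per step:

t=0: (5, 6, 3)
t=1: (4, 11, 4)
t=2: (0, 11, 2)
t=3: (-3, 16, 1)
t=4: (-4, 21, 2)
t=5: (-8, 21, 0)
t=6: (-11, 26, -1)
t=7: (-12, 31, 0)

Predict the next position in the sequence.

(-16, 31, -2)

Differencing gives (-1, +5, +1), (-4, +0, -2), (-3, +5, -1), (-1, +5, +1), (-4, +0, -2), (-3, +5, -1), (-1, +5, +1). This is the pattern (-1, +5, +1), (-4, +0, -2), (-3, +5, -1) repeated.
step 8: apply (-4, +0, -2) → (-16, 31, -2)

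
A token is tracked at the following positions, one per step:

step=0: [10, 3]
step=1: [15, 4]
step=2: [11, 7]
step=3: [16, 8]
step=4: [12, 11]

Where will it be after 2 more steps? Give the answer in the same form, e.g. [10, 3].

The moves between consecutive positions are [+5, +1], [-4, +3], [+5, +1], [-4, +3]; they repeat the 2-cycle [[+5, +1], [-4, +3]].
step 5: apply [+5, +1] → [17, 12]
step 6: apply [-4, +3] → [13, 15]

[13, 15]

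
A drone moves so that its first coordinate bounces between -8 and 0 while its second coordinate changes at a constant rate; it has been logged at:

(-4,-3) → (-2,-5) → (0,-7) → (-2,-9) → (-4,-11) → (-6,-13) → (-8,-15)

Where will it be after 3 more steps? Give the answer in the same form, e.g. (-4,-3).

The first coordinate travels 2 per step and bounces off the walls at -8 and 0.
  step 7: -8 → -6
  step 8: -6 → -4
  step 9: -4 → -2
The second coordinate changes by -2 each step: at step 9 it is -21.

(-2,-21)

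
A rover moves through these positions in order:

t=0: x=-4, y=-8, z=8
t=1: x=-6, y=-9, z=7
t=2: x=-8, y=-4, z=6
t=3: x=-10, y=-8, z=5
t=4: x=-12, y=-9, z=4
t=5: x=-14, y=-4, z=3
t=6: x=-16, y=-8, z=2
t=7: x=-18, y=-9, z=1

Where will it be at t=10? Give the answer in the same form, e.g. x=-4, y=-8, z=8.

x=-24, y=-9, z=-2

The x coordinate changes by -2 each step, so at step 10 it is -4 + 10·(-2) = -24.
The y coordinate repeats the cycle [-8, -9, -4] with period 3; step 10 mod 3 = 1, giving -9.
The z coordinate changes by -1 each step, so at step 10 it is 8 + 10·(-1) = -2.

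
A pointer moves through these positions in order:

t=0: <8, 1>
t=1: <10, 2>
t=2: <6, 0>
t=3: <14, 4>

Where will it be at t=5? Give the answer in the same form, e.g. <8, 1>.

<30, 12>

Consecutive displacements <+2, +1>, <-4, -2>, <+8, +4> scale by a factor of -2 each step.
step 4: <14, 4> + <-16, -8> → <-2, -4>
step 5: <-2, -4> + <+32, +16> → <30, 12>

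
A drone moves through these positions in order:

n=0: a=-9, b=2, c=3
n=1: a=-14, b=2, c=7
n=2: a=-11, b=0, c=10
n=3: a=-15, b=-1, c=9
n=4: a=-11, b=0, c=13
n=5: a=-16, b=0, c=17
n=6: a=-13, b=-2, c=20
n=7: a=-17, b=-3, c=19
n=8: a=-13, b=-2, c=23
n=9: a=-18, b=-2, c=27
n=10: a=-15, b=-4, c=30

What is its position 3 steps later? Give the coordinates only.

The moves between consecutive positions are (-5,+0,+4), (+3,-2,+3), (-4,-1,-1), (+4,+1,+4), (-5,+0,+4), (+3,-2,+3), (-4,-1,-1), (+4,+1,+4), (-5,+0,+4), (+3,-2,+3); they repeat the 4-cycle [(-5,+0,+4), (+3,-2,+3), (-4,-1,-1), (+4,+1,+4)].
step 11: apply (-4,-1,-1) → a=-19, b=-5, c=29
step 12: apply (+4,+1,+4) → a=-15, b=-4, c=33
step 13: apply (-5,+0,+4) → a=-20, b=-4, c=37

a=-20, b=-4, c=37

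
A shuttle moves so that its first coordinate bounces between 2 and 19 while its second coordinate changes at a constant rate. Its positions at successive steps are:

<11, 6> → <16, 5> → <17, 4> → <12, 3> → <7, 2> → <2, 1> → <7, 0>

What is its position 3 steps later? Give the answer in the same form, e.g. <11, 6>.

<16, -3>

The first coordinate travels 5 per step and bounces off the walls at 2 and 19.
  step 7: 7 → 12
  step 8: 12 → 17
  step 9: 17 → 16
The second coordinate changes by -1 each step: at step 9 it is -3.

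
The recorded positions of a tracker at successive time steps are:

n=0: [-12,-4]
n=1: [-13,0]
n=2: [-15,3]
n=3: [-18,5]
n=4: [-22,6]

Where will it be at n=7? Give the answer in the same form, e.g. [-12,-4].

Successive displacements: [-1,+4], [-2,+3], [-3,+2], [-4,+1] — each changes by [-1,-1].
step 5: [-22,6] + [-5,+0] → [-27,6]
step 6: [-27,6] + [-6,-1] → [-33,5]
step 7: [-33,5] + [-7,-2] → [-40,3]

[-40,3]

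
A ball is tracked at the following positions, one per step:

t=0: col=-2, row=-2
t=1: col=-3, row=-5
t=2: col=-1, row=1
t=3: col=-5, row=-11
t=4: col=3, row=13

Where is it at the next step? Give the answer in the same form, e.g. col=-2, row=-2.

col=-13, row=-35

The jumps are (-1, -3), (+2, +6), (-4, -12), (+8, +24) — a geometric progression with ratio -2.
step 5: col=3, row=13 + (-16, -48) → col=-13, row=-35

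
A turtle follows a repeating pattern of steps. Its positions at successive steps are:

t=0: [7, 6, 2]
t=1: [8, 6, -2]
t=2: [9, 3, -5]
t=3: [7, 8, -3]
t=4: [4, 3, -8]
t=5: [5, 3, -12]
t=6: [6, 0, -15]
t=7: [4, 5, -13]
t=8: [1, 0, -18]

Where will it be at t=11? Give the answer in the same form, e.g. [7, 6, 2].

Differencing gives [+1, +0, -4], [+1, -3, -3], [-2, +5, +2], [-3, -5, -5], [+1, +0, -4], [+1, -3, -3], [-2, +5, +2], [-3, -5, -5]. This is the pattern [+1, +0, -4], [+1, -3, -3], [-2, +5, +2], [-3, -5, -5] repeated.
step 9: apply [+1, +0, -4] → [2, 0, -22]
step 10: apply [+1, -3, -3] → [3, -3, -25]
step 11: apply [-2, +5, +2] → [1, 2, -23]

[1, 2, -23]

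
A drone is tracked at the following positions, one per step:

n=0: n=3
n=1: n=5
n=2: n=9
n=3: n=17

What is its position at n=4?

Consecutive displacements +2, +4, +8 scale by a factor of 2 each step.
step 4: 17 + 16 → n=33

n=33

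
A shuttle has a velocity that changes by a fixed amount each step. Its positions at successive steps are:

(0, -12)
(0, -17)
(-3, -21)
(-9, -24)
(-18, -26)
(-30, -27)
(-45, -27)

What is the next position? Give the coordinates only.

(-63, -26)

Successive displacements: (+0, -5), (-3, -4), (-6, -3), (-9, -2), (-12, -1), (-15, +0) — each changes by (-3, +1).
step 7: (-45, -27) + (-18, +1) → (-63, -26)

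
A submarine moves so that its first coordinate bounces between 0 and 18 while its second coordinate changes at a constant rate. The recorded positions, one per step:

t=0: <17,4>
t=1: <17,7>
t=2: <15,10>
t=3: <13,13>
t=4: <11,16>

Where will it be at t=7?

The first coordinate travels 2 per step and bounces off the walls at 0 and 18.
  step 5: 11 → 9
  step 6: 9 → 7
  step 7: 7 → 5
The second coordinate changes by +3 each step: at step 7 it is 25.

<5,25>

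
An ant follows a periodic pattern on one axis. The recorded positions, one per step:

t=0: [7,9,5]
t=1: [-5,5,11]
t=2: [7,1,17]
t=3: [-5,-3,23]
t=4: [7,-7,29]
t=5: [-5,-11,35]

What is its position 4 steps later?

[-5,-27,59]

The first coordinate repeats the cycle [7, -5] with period 2; step 9 mod 2 = 1, giving -5.
The second coordinate changes by -4 each step, so at step 9 it is 9 + 9·(-4) = -27.
The third coordinate changes by +6 each step, so at step 9 it is 5 + 9·(6) = 59.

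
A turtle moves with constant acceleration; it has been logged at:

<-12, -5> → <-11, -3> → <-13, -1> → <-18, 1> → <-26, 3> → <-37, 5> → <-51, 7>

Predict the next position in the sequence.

Taking differences between consecutive positions: <+1, +2>, <-2, +2>, <-5, +2>, <-8, +2>, <-11, +2>, <-14, +2>. These grow by <-3, +0> each step.
step 7: <-51, 7> + <-17, +2> → <-68, 9>

<-68, 9>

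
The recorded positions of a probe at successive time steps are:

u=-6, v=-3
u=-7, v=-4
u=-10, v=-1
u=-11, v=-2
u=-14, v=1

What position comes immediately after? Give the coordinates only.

u=-15, v=0

Step-to-step displacements: (-1, -1), (-3, +3), (-1, -1), (-3, +3) — a repeating cycle of length 2.
step 5: apply (-1, -1) → u=-15, v=0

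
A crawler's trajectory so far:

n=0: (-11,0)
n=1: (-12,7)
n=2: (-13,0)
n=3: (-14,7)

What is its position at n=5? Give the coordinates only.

First: linear, -1 per step → -16 at step 5.
Second: cycles through 0, 7 every 2 steps. Step 5 lands at position 1 of the cycle → 7.

(-16,7)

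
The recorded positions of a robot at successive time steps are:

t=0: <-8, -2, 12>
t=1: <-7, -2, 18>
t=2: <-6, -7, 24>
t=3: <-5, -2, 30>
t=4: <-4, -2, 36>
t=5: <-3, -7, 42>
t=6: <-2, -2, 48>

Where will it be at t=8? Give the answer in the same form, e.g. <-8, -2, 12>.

First: linear, +1 per step → 0 at step 8.
Second: cycles through -2, -2, -7 every 3 steps. Step 8 lands at position 2 of the cycle → -7.
Third: linear, +6 per step → 60 at step 8.

<0, -7, 60>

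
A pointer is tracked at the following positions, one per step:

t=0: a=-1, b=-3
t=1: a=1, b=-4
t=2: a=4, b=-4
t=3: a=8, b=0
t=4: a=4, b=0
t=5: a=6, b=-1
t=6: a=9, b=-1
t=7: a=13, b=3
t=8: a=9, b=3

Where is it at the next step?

Step-to-step displacements: (+2,-1), (+3,+0), (+4,+4), (-4,+0), (+2,-1), (+3,+0), (+4,+4), (-4,+0) — a repeating cycle of length 4.
step 9: apply (+2,-1) → a=11, b=2

a=11, b=2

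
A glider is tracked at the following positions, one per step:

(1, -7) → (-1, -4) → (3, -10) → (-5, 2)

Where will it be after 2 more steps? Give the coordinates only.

(-21, 26)

Step-to-step displacements: (-2, +3), (+4, -6), (-8, +12); each is -2× the previous.
step 4: (-5, 2) + (+16, -24) → (11, -22)
step 5: (11, -22) + (-32, +48) → (-21, 26)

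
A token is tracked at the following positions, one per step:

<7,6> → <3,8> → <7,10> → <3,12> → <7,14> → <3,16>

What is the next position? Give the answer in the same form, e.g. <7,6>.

<7,18>

First: cycles through 7, 3 every 2 steps. Step 6 lands at position 0 of the cycle → 7.
Second: linear, +2 per step → 18 at step 6.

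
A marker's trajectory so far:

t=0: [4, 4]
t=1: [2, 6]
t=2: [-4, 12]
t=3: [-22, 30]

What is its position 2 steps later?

[-238, 246]

Step-to-step displacements: [-2, +2], [-6, +6], [-18, +18]; each is 3× the previous.
step 4: [-22, 30] + [-54, +54] → [-76, 84]
step 5: [-76, 84] + [-162, +162] → [-238, 246]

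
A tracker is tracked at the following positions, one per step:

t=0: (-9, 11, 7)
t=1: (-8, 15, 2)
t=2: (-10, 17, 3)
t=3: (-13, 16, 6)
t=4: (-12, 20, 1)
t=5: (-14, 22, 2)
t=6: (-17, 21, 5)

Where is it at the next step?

(-16, 25, 0)

Step-to-step displacements: (+1, +4, -5), (-2, +2, +1), (-3, -1, +3), (+1, +4, -5), (-2, +2, +1), (-3, -1, +3) — a repeating cycle of length 3.
step 7: apply (+1, +4, -5) → (-16, 25, 0)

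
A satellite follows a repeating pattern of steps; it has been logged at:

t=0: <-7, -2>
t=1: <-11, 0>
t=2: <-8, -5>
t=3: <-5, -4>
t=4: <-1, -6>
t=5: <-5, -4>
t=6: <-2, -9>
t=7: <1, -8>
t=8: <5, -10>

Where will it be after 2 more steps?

<4, -13>

Step-to-step displacements: <-4, +2>, <+3, -5>, <+3, +1>, <+4, -2>, <-4, +2>, <+3, -5>, <+3, +1>, <+4, -2> — a repeating cycle of length 4.
step 9: apply <-4, +2> → <1, -8>
step 10: apply <+3, -5> → <4, -13>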